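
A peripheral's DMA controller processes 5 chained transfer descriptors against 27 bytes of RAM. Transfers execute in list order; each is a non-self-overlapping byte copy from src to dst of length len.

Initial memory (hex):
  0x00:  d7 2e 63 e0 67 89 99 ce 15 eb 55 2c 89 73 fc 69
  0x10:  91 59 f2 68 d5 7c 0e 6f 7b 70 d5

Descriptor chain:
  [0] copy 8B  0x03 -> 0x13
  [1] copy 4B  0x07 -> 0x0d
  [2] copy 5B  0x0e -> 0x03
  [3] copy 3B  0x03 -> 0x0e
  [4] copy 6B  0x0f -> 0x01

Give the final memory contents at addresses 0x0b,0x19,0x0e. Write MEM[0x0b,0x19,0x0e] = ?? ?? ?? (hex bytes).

[0] 0x03->0x13 len=8 : e0 67 89 99 ce 15 eb 55
[1] 0x07->0x0d len=4 : ce 15 eb 55
[2] 0x0e->0x03 len=5 : 15 eb 55 59 f2
[3] 0x03->0x0e len=3 : 15 eb 55
[4] 0x0f->0x01 len=6 : eb 55 59 f2 e0 67
query mem[0x0b]=0x2c, mem[0x19]=0xeb, mem[0x0e]=0x15

MEM[0x0b,0x19,0x0e] = 2c eb 15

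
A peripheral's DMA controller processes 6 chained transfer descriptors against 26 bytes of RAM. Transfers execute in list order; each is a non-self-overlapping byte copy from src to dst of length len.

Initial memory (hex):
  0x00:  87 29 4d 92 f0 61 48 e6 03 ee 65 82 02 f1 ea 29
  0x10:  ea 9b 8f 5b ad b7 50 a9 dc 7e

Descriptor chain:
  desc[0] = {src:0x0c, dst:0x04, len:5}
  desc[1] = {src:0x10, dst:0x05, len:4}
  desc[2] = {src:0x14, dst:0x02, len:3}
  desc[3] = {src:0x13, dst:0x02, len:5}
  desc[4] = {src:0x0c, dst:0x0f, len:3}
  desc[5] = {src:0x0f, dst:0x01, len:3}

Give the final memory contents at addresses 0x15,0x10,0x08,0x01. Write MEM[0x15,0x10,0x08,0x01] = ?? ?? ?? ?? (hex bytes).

MEM[0x15,0x10,0x08,0x01] = b7 f1 5b 02

D0: mem[0x04..0x08] <- [02 f1 ea 29 ea]
D1: mem[0x05..0x08] <- [ea 9b 8f 5b]
D2: mem[0x02..0x04] <- [ad b7 50]
D3: mem[0x02..0x06] <- [5b ad b7 50 a9]
D4: mem[0x0f..0x11] <- [02 f1 ea]
D5: mem[0x01..0x03] <- [02 f1 ea]
query mem[0x15]=0xb7, mem[0x10]=0xf1, mem[0x08]=0x5b, mem[0x01]=0x02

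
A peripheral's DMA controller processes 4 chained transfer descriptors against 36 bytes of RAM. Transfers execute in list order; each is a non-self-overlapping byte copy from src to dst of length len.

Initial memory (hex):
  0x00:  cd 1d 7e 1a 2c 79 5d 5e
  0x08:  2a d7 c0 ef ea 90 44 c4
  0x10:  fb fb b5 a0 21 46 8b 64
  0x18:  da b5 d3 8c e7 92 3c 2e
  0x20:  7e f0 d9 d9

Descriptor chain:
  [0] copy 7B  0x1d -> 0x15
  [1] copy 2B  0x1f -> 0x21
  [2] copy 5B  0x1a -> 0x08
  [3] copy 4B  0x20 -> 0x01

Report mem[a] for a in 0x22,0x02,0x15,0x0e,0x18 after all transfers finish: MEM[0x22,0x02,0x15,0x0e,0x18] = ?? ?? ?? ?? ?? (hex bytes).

MEM[0x22,0x02,0x15,0x0e,0x18] = 7e 2e 92 44 7e

D0: mem[0x15..0x1b] <- [92 3c 2e 7e f0 d9 d9]
D1: mem[0x21..0x22] <- [2e 7e]
D2: mem[0x08..0x0c] <- [d9 d9 e7 92 3c]
D3: mem[0x01..0x04] <- [7e 2e 7e d9]
query mem[0x22]=0x7e, mem[0x02]=0x2e, mem[0x15]=0x92, mem[0x0e]=0x44, mem[0x18]=0x7e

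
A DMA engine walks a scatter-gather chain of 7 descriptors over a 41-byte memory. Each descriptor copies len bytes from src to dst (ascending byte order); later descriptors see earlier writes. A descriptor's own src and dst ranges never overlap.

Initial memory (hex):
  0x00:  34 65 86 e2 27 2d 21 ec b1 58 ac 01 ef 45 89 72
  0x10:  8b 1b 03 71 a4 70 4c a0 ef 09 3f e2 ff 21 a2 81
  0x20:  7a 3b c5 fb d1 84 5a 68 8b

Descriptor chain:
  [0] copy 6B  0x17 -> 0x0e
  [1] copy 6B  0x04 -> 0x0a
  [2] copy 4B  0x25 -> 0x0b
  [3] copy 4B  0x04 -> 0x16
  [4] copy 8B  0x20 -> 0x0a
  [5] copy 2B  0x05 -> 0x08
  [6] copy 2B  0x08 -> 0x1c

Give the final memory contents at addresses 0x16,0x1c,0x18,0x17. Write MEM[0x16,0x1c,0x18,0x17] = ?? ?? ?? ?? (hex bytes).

[0] 0x17->0x0e len=6 : a0 ef 09 3f e2 ff
[1] 0x04->0x0a len=6 : 27 2d 21 ec b1 58
[2] 0x25->0x0b len=4 : 84 5a 68 8b
[3] 0x04->0x16 len=4 : 27 2d 21 ec
[4] 0x20->0x0a len=8 : 7a 3b c5 fb d1 84 5a 68
[5] 0x05->0x08 len=2 : 2d 21
[6] 0x08->0x1c len=2 : 2d 21
query mem[0x16]=0x27, mem[0x1c]=0x2d, mem[0x18]=0x21, mem[0x17]=0x2d

MEM[0x16,0x1c,0x18,0x17] = 27 2d 21 2d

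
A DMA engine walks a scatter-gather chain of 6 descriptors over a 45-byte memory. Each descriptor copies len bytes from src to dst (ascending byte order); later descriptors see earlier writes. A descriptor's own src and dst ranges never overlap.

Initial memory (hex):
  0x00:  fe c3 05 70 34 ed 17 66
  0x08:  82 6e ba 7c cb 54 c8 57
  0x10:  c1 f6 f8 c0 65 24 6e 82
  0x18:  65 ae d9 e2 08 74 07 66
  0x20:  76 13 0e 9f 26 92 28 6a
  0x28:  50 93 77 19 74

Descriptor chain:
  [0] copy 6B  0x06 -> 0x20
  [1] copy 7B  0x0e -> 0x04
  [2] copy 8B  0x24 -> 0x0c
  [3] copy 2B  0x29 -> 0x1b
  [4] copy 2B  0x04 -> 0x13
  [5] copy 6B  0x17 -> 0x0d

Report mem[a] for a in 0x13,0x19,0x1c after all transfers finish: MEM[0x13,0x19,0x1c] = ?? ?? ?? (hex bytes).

MEM[0x13,0x19,0x1c] = c8 ae 77

D0: mem[0x20..0x25] <- [17 66 82 6e ba 7c]
D1: mem[0x04..0x0a] <- [c8 57 c1 f6 f8 c0 65]
D2: mem[0x0c..0x13] <- [ba 7c 28 6a 50 93 77 19]
D3: mem[0x1b..0x1c] <- [93 77]
D4: mem[0x13..0x14] <- [c8 57]
D5: mem[0x0d..0x12] <- [82 65 ae d9 93 77]
query mem[0x13]=0xc8, mem[0x19]=0xae, mem[0x1c]=0x77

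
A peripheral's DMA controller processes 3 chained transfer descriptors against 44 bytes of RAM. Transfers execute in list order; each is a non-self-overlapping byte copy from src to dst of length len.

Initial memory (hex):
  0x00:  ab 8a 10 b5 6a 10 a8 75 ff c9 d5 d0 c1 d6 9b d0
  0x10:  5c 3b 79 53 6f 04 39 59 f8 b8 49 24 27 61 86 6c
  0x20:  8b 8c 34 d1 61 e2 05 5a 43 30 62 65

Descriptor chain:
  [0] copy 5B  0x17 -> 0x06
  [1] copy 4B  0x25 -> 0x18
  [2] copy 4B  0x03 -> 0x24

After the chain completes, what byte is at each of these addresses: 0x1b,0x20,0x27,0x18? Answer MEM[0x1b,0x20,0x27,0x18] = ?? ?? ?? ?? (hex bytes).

MEM[0x1b,0x20,0x27,0x18] = 43 8b 59 e2

D0: mem[0x06..0x0a] <- [59 f8 b8 49 24]
D1: mem[0x18..0x1b] <- [e2 05 5a 43]
D2: mem[0x24..0x27] <- [b5 6a 10 59]
query mem[0x1b]=0x43, mem[0x20]=0x8b, mem[0x27]=0x59, mem[0x18]=0xe2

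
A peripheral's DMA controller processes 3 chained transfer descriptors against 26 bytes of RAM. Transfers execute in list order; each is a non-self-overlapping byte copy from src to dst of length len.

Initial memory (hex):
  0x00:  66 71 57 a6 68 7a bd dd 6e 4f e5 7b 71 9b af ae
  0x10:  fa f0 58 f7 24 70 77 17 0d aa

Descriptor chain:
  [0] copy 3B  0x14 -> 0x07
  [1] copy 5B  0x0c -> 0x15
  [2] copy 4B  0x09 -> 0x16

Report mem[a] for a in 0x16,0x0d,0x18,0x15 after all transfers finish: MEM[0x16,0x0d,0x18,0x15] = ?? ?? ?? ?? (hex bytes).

MEM[0x16,0x0d,0x18,0x15] = 77 9b 7b 71

[0] 0x14->0x07 len=3 : 24 70 77
[1] 0x0c->0x15 len=5 : 71 9b af ae fa
[2] 0x09->0x16 len=4 : 77 e5 7b 71
query mem[0x16]=0x77, mem[0x0d]=0x9b, mem[0x18]=0x7b, mem[0x15]=0x71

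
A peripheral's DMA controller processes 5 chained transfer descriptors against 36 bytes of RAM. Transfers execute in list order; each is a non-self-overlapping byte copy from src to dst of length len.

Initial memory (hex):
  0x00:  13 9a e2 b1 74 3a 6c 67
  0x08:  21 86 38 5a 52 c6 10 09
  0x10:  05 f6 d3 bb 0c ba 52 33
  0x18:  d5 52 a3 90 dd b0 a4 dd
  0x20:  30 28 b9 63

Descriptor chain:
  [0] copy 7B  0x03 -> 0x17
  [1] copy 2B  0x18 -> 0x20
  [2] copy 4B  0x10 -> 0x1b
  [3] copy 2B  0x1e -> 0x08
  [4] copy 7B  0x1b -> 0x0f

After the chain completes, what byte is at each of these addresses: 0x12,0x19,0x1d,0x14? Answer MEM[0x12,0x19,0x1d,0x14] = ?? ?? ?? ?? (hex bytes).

[0] 0x03->0x17 len=7 : b1 74 3a 6c 67 21 86
[1] 0x18->0x20 len=2 : 74 3a
[2] 0x10->0x1b len=4 : 05 f6 d3 bb
[3] 0x1e->0x08 len=2 : bb dd
[4] 0x1b->0x0f len=7 : 05 f6 d3 bb dd 74 3a
query mem[0x12]=0xbb, mem[0x19]=0x3a, mem[0x1d]=0xd3, mem[0x14]=0x74

MEM[0x12,0x19,0x1d,0x14] = bb 3a d3 74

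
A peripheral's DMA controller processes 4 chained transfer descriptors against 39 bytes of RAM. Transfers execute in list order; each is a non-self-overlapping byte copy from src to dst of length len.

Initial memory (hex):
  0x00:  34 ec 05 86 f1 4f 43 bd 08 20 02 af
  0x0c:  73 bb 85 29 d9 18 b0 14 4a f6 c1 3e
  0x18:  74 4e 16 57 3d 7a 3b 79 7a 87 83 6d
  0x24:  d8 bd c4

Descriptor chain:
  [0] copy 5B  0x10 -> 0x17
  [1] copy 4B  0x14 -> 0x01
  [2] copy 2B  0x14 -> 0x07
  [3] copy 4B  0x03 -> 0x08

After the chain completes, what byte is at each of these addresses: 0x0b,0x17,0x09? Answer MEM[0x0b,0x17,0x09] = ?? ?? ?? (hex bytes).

MEM[0x0b,0x17,0x09] = 43 d9 d9

[0] 0x10->0x17 len=5 : d9 18 b0 14 4a
[1] 0x14->0x01 len=4 : 4a f6 c1 d9
[2] 0x14->0x07 len=2 : 4a f6
[3] 0x03->0x08 len=4 : c1 d9 4f 43
query mem[0x0b]=0x43, mem[0x17]=0xd9, mem[0x09]=0xd9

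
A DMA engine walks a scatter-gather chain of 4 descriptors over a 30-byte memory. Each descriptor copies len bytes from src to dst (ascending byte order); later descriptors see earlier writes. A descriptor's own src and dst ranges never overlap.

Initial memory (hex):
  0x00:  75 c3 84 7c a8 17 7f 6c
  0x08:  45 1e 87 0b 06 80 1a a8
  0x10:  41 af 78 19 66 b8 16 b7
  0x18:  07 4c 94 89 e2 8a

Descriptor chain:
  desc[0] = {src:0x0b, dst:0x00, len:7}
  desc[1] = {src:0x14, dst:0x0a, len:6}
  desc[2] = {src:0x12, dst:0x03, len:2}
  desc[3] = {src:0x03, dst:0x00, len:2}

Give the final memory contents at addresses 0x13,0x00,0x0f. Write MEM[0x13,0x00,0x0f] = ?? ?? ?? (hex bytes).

MEM[0x13,0x00,0x0f] = 19 78 4c

[0] 0x0b->0x00 len=7 : 0b 06 80 1a a8 41 af
[1] 0x14->0x0a len=6 : 66 b8 16 b7 07 4c
[2] 0x12->0x03 len=2 : 78 19
[3] 0x03->0x00 len=2 : 78 19
query mem[0x13]=0x19, mem[0x00]=0x78, mem[0x0f]=0x4c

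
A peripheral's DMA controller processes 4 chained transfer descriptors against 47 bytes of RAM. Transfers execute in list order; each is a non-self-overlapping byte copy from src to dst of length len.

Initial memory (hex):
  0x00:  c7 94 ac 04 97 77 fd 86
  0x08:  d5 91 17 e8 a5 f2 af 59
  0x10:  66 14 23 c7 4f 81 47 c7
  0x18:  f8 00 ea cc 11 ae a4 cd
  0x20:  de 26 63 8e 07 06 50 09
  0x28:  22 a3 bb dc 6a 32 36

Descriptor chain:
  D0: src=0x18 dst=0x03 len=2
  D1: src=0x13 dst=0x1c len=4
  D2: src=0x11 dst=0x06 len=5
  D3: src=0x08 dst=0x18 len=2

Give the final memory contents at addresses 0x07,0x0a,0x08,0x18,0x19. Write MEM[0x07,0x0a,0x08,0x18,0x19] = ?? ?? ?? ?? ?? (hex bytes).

  after D0: wrote 2B at 0x03 = f800
  after D1: wrote 4B at 0x1c = c74f8147
  after D2: wrote 5B at 0x06 = 1423c74f81
  after D3: wrote 2B at 0x18 = c74f
query mem[0x07]=0x23, mem[0x0a]=0x81, mem[0x08]=0xc7, mem[0x18]=0xc7, mem[0x19]=0x4f

MEM[0x07,0x0a,0x08,0x18,0x19] = 23 81 c7 c7 4f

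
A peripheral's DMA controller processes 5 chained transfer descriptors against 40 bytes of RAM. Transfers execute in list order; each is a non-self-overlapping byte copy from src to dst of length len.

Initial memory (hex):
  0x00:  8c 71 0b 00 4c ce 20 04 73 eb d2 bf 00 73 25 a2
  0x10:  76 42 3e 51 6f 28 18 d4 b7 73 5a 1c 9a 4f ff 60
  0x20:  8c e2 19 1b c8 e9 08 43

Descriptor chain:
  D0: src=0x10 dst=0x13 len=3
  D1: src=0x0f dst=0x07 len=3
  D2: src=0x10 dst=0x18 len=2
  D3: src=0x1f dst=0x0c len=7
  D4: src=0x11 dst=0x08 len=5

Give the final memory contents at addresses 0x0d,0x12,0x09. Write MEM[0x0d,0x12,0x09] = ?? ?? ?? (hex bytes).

  after D0: wrote 3B at 0x13 = 76423e
  after D1: wrote 3B at 0x07 = a27642
  after D2: wrote 2B at 0x18 = 7642
  after D3: wrote 7B at 0x0c = 608ce2191bc8e9
  after D4: wrote 5B at 0x08 = c8e976423e
query mem[0x0d]=0x8c, mem[0x12]=0xe9, mem[0x09]=0xe9

MEM[0x0d,0x12,0x09] = 8c e9 e9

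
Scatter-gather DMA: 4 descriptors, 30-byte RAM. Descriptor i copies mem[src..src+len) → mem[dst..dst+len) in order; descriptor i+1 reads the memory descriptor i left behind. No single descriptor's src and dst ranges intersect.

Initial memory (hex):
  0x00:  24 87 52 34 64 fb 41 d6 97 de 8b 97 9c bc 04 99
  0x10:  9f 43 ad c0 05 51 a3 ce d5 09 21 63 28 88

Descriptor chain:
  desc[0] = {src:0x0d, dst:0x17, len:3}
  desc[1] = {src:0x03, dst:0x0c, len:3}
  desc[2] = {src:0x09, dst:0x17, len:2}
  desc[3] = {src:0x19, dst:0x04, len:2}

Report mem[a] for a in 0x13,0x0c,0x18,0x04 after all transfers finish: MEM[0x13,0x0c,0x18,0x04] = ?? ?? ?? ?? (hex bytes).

MEM[0x13,0x0c,0x18,0x04] = c0 34 8b 99

[0] 0x0d->0x17 len=3 : bc 04 99
[1] 0x03->0x0c len=3 : 34 64 fb
[2] 0x09->0x17 len=2 : de 8b
[3] 0x19->0x04 len=2 : 99 21
query mem[0x13]=0xc0, mem[0x0c]=0x34, mem[0x18]=0x8b, mem[0x04]=0x99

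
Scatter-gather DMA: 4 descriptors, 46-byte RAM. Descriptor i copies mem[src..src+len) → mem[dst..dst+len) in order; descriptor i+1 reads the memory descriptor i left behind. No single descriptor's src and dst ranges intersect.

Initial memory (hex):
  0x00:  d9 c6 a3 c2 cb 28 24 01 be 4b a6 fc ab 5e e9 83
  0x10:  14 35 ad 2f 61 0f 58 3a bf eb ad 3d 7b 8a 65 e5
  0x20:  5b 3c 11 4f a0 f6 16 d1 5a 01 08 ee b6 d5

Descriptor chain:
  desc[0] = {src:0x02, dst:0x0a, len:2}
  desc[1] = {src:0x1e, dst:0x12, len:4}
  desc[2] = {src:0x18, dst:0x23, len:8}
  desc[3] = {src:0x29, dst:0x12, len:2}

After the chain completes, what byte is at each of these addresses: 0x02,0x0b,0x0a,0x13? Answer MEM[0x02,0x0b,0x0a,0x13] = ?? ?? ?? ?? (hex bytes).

MEM[0x02,0x0b,0x0a,0x13] = a3 c2 a3 e5

  after D0: wrote 2B at 0x0a = a3c2
  after D1: wrote 4B at 0x12 = 65e55b3c
  after D2: wrote 8B at 0x23 = bfebad3d7b8a65e5
  after D3: wrote 2B at 0x12 = 65e5
query mem[0x02]=0xa3, mem[0x0b]=0xc2, mem[0x0a]=0xa3, mem[0x13]=0xe5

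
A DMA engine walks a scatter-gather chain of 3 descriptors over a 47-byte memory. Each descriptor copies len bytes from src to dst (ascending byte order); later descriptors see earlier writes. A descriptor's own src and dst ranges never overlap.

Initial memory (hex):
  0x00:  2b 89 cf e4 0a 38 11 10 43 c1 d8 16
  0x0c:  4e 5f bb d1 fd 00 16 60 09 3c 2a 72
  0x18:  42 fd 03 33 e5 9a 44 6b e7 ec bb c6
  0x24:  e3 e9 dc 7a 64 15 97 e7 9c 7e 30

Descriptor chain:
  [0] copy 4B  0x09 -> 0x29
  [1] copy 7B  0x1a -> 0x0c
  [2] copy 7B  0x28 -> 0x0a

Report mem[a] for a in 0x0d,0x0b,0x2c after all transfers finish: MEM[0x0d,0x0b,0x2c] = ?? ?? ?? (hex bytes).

MEM[0x0d,0x0b,0x2c] = 16 c1 4e

  after D0: wrote 4B at 0x29 = c1d8164e
  after D1: wrote 7B at 0x0c = 0333e59a446be7
  after D2: wrote 7B at 0x0a = 64c1d8164e7e30
query mem[0x0d]=0x16, mem[0x0b]=0xc1, mem[0x2c]=0x4e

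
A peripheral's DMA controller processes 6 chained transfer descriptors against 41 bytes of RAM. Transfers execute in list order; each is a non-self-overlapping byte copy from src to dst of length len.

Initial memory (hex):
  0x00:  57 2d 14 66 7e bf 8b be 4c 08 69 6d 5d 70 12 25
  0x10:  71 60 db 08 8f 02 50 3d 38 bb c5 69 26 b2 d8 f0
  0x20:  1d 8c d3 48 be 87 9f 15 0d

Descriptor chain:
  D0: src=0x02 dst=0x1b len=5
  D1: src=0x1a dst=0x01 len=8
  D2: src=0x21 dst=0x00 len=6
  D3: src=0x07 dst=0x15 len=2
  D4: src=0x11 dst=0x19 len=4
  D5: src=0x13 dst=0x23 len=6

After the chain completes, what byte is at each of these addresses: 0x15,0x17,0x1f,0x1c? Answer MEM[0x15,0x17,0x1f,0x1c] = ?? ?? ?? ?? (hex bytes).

  after D0: wrote 5B at 0x1b = 14667ebf8b
  after D1: wrote 8B at 0x01 = c514667ebf8b1d8c
  after D2: wrote 6B at 0x00 = 8cd348be879f
  after D3: wrote 2B at 0x15 = 1d8c
  after D4: wrote 4B at 0x19 = 60db088f
  after D5: wrote 6B at 0x23 = 088f1d8c3d38
query mem[0x15]=0x1d, mem[0x17]=0x3d, mem[0x1f]=0x8b, mem[0x1c]=0x8f

MEM[0x15,0x17,0x1f,0x1c] = 1d 3d 8b 8f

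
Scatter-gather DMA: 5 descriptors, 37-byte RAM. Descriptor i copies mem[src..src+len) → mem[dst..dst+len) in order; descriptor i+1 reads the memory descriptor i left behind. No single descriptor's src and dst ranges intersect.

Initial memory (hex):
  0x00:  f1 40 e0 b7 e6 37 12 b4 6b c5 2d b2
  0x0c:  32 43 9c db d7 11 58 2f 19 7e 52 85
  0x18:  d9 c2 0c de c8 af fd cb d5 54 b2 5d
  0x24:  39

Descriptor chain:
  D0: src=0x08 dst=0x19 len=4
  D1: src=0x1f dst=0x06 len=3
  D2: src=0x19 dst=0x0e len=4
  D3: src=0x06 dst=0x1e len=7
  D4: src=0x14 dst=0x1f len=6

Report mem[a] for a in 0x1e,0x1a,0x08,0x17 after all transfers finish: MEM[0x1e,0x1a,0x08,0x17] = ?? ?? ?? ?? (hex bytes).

MEM[0x1e,0x1a,0x08,0x17] = cb c5 54 85

#0 dst[0x19+4] := {0x6b,0xc5,0x2d,0xb2}
#1 dst[0x06+3] := {0xcb,0xd5,0x54}
#2 dst[0x0e+4] := {0x6b,0xc5,0x2d,0xb2}
#3 dst[0x1e+7] := {0xcb,0xd5,0x54,0xc5,0x2d,0xb2,0x32}
#4 dst[0x1f+6] := {0x19,0x7e,0x52,0x85,0xd9,0x6b}
query mem[0x1e]=0xcb, mem[0x1a]=0xc5, mem[0x08]=0x54, mem[0x17]=0x85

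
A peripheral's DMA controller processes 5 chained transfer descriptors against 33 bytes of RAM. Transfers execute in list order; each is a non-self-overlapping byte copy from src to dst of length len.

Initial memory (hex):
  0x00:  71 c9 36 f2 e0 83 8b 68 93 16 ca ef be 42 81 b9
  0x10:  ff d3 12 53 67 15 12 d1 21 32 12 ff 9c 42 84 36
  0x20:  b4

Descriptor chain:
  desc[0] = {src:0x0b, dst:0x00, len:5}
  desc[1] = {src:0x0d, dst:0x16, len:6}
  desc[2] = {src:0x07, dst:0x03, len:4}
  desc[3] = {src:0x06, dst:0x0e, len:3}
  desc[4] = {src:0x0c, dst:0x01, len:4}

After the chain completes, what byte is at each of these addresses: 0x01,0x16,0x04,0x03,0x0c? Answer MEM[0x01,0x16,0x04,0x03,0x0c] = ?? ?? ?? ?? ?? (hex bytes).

MEM[0x01,0x16,0x04,0x03,0x0c] = be 42 68 ca be

  after D0: wrote 5B at 0x00 = efbe4281b9
  after D1: wrote 6B at 0x16 = 4281b9ffd312
  after D2: wrote 4B at 0x03 = 689316ca
  after D3: wrote 3B at 0x0e = ca6893
  after D4: wrote 4B at 0x01 = be42ca68
query mem[0x01]=0xbe, mem[0x16]=0x42, mem[0x04]=0x68, mem[0x03]=0xca, mem[0x0c]=0xbe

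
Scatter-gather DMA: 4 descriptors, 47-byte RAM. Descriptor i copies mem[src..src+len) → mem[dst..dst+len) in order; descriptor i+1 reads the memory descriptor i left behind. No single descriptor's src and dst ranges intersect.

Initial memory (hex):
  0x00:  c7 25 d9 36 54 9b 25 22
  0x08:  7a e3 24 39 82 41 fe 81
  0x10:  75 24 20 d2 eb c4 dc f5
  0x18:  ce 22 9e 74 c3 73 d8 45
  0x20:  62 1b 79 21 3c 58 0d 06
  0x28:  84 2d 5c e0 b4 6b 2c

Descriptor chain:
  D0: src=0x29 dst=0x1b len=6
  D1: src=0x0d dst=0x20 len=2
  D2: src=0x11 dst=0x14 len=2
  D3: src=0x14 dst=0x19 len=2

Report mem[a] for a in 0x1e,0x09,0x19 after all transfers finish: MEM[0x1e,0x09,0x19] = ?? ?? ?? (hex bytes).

MEM[0x1e,0x09,0x19] = b4 e3 24

D0: mem[0x1b..0x20] <- [2d 5c e0 b4 6b 2c]
D1: mem[0x20..0x21] <- [41 fe]
D2: mem[0x14..0x15] <- [24 20]
D3: mem[0x19..0x1a] <- [24 20]
query mem[0x1e]=0xb4, mem[0x09]=0xe3, mem[0x19]=0x24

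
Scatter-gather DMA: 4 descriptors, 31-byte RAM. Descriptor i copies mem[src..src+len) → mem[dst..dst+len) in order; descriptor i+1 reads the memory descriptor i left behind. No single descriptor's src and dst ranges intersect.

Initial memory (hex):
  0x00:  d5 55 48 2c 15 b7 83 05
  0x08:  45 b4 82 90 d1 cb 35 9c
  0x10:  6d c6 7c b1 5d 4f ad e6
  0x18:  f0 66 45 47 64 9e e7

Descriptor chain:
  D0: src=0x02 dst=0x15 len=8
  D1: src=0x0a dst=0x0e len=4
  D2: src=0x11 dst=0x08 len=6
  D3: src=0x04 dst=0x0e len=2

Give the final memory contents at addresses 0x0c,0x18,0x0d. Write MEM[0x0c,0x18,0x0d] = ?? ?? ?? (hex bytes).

[0] 0x02->0x15 len=8 : 48 2c 15 b7 83 05 45 b4
[1] 0x0a->0x0e len=4 : 82 90 d1 cb
[2] 0x11->0x08 len=6 : cb 7c b1 5d 48 2c
[3] 0x04->0x0e len=2 : 15 b7
query mem[0x0c]=0x48, mem[0x18]=0xb7, mem[0x0d]=0x2c

MEM[0x0c,0x18,0x0d] = 48 b7 2c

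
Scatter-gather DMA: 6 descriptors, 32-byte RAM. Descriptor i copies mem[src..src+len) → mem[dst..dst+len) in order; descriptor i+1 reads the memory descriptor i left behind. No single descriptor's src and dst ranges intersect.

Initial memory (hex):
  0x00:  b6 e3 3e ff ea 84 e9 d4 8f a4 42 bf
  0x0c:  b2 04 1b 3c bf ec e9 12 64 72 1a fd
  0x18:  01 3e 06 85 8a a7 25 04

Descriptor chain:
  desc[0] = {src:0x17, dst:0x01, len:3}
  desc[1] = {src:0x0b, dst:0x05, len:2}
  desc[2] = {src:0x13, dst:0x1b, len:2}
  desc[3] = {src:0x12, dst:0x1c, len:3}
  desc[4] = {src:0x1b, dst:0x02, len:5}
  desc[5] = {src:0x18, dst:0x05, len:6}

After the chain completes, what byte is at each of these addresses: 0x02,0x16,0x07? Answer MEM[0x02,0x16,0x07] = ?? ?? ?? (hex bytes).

MEM[0x02,0x16,0x07] = 12 1a 06

  after D0: wrote 3B at 0x01 = fd013e
  after D1: wrote 2B at 0x05 = bfb2
  after D2: wrote 2B at 0x1b = 1264
  after D3: wrote 3B at 0x1c = e91264
  after D4: wrote 5B at 0x02 = 12e9126404
  after D5: wrote 6B at 0x05 = 013e0612e912
query mem[0x02]=0x12, mem[0x16]=0x1a, mem[0x07]=0x06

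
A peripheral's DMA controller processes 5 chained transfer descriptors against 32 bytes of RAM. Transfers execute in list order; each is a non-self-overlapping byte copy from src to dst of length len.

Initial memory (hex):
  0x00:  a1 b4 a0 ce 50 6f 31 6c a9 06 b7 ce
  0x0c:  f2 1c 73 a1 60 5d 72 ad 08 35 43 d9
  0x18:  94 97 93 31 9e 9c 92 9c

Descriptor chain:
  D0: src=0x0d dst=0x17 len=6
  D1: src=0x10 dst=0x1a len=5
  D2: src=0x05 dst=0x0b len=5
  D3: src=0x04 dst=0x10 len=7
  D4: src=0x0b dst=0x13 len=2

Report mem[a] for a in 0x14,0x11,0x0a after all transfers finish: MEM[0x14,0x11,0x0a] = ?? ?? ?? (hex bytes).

D0: mem[0x17..0x1c] <- [1c 73 a1 60 5d 72]
D1: mem[0x1a..0x1e] <- [60 5d 72 ad 08]
D2: mem[0x0b..0x0f] <- [6f 31 6c a9 06]
D3: mem[0x10..0x16] <- [50 6f 31 6c a9 06 b7]
D4: mem[0x13..0x14] <- [6f 31]
query mem[0x14]=0x31, mem[0x11]=0x6f, mem[0x0a]=0xb7

MEM[0x14,0x11,0x0a] = 31 6f b7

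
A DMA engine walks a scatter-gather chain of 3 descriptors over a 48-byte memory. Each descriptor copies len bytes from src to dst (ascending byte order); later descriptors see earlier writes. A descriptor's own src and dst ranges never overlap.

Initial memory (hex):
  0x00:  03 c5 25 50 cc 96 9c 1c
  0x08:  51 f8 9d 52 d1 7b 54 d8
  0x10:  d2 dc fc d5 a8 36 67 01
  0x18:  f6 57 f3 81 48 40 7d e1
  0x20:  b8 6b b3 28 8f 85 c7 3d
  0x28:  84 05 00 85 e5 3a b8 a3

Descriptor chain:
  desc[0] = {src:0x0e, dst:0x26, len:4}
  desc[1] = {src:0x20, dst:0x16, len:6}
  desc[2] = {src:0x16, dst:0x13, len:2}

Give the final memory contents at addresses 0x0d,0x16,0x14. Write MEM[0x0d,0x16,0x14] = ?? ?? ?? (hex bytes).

MEM[0x0d,0x16,0x14] = 7b b8 6b

[0] 0x0e->0x26 len=4 : 54 d8 d2 dc
[1] 0x20->0x16 len=6 : b8 6b b3 28 8f 85
[2] 0x16->0x13 len=2 : b8 6b
query mem[0x0d]=0x7b, mem[0x16]=0xb8, mem[0x14]=0x6b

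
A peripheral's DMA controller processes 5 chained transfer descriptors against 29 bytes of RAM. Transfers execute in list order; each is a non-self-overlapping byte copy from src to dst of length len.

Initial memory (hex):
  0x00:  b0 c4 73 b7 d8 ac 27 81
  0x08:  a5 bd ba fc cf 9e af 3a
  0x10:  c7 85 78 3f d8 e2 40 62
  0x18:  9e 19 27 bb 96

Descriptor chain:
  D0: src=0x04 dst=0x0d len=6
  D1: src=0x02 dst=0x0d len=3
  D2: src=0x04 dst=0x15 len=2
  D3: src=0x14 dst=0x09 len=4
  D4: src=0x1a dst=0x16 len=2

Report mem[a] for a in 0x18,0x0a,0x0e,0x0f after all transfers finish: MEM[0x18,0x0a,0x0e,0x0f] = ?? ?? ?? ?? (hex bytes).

MEM[0x18,0x0a,0x0e,0x0f] = 9e d8 b7 d8

  after D0: wrote 6B at 0x0d = d8ac2781a5bd
  after D1: wrote 3B at 0x0d = 73b7d8
  after D2: wrote 2B at 0x15 = d8ac
  after D3: wrote 4B at 0x09 = d8d8ac62
  after D4: wrote 2B at 0x16 = 27bb
query mem[0x18]=0x9e, mem[0x0a]=0xd8, mem[0x0e]=0xb7, mem[0x0f]=0xd8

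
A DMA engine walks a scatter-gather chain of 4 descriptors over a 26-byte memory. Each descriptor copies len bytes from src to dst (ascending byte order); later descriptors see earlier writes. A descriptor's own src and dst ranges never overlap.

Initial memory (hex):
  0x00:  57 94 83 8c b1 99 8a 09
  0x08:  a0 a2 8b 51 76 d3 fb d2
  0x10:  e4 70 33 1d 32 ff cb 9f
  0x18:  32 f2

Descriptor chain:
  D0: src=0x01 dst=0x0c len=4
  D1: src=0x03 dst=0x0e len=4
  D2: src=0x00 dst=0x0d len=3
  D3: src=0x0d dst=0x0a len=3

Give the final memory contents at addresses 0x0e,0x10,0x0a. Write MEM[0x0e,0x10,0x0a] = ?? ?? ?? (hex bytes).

  after D0: wrote 4B at 0x0c = 94838cb1
  after D1: wrote 4B at 0x0e = 8cb1998a
  after D2: wrote 3B at 0x0d = 579483
  after D3: wrote 3B at 0x0a = 579483
query mem[0x0e]=0x94, mem[0x10]=0x99, mem[0x0a]=0x57

MEM[0x0e,0x10,0x0a] = 94 99 57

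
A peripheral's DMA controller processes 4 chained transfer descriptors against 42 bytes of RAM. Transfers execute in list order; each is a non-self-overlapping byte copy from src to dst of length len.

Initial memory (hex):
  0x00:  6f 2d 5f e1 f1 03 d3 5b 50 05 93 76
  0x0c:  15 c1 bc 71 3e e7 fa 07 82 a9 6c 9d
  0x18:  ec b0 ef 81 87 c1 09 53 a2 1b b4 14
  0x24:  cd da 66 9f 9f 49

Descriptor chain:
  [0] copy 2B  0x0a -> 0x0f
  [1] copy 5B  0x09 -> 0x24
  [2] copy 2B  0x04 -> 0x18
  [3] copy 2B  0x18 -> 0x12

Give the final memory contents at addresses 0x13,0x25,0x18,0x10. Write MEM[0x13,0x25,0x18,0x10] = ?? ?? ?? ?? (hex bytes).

  after D0: wrote 2B at 0x0f = 9376
  after D1: wrote 5B at 0x24 = 05937615c1
  after D2: wrote 2B at 0x18 = f103
  after D3: wrote 2B at 0x12 = f103
query mem[0x13]=0x03, mem[0x25]=0x93, mem[0x18]=0xf1, mem[0x10]=0x76

MEM[0x13,0x25,0x18,0x10] = 03 93 f1 76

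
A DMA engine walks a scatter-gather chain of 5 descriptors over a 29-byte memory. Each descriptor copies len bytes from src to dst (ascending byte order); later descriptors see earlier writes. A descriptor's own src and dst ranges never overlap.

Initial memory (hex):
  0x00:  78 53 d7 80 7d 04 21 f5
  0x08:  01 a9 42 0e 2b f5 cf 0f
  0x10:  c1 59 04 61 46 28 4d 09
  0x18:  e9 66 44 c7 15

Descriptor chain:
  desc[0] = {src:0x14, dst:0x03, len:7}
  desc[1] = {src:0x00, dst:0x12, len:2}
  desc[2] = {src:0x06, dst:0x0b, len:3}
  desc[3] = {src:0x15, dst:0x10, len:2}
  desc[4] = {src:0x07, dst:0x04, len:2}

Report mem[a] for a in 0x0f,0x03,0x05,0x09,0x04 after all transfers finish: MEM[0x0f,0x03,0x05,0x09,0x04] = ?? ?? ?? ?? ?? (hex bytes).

[0] 0x14->0x03 len=7 : 46 28 4d 09 e9 66 44
[1] 0x00->0x12 len=2 : 78 53
[2] 0x06->0x0b len=3 : 09 e9 66
[3] 0x15->0x10 len=2 : 28 4d
[4] 0x07->0x04 len=2 : e9 66
query mem[0x0f]=0x0f, mem[0x03]=0x46, mem[0x05]=0x66, mem[0x09]=0x44, mem[0x04]=0xe9

MEM[0x0f,0x03,0x05,0x09,0x04] = 0f 46 66 44 e9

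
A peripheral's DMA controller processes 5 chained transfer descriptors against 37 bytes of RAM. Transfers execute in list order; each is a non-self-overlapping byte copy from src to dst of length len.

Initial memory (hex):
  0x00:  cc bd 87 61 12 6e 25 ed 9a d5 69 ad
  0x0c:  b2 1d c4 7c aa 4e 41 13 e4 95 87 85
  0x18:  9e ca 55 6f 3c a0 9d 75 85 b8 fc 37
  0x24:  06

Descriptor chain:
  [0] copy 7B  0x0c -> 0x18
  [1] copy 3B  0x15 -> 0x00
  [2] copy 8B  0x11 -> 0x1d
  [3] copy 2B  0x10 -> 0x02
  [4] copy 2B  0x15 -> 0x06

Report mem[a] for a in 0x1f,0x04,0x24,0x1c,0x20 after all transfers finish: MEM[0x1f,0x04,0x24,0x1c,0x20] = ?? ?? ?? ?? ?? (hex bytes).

MEM[0x1f,0x04,0x24,0x1c,0x20] = 13 12 b2 aa e4

D0: mem[0x18..0x1e] <- [b2 1d c4 7c aa 4e 41]
D1: mem[0x00..0x02] <- [95 87 85]
D2: mem[0x1d..0x24] <- [4e 41 13 e4 95 87 85 b2]
D3: mem[0x02..0x03] <- [aa 4e]
D4: mem[0x06..0x07] <- [95 87]
query mem[0x1f]=0x13, mem[0x04]=0x12, mem[0x24]=0xb2, mem[0x1c]=0xaa, mem[0x20]=0xe4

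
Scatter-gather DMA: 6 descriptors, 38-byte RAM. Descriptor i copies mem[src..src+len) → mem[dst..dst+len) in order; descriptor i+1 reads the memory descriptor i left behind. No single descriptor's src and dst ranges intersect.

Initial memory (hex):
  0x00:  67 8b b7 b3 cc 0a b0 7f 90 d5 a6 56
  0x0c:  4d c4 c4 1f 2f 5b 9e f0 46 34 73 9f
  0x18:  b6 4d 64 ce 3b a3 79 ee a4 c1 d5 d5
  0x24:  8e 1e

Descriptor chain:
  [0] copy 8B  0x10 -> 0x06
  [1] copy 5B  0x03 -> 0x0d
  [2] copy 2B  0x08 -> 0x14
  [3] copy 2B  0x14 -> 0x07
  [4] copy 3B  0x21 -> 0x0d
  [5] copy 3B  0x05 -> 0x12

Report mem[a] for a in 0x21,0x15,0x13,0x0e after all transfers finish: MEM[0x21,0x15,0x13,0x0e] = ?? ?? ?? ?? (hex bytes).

D0: mem[0x06..0x0d] <- [2f 5b 9e f0 46 34 73 9f]
D1: mem[0x0d..0x11] <- [b3 cc 0a 2f 5b]
D2: mem[0x14..0x15] <- [9e f0]
D3: mem[0x07..0x08] <- [9e f0]
D4: mem[0x0d..0x0f] <- [c1 d5 d5]
D5: mem[0x12..0x14] <- [0a 2f 9e]
query mem[0x21]=0xc1, mem[0x15]=0xf0, mem[0x13]=0x2f, mem[0x0e]=0xd5

MEM[0x21,0x15,0x13,0x0e] = c1 f0 2f d5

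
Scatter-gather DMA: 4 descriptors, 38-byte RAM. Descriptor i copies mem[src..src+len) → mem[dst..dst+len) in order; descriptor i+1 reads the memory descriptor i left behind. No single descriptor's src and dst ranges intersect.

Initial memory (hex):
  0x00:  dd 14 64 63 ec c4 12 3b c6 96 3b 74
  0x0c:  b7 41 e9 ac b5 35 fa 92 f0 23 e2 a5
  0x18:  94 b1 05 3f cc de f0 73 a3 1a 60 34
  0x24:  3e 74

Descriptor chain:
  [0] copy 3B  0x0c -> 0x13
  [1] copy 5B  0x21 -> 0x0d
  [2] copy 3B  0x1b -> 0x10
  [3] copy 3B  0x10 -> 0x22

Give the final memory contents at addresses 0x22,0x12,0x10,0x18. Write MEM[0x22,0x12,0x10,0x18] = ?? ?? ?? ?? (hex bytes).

  after D0: wrote 3B at 0x13 = b741e9
  after D1: wrote 5B at 0x0d = 1a60343e74
  after D2: wrote 3B at 0x10 = 3fccde
  after D3: wrote 3B at 0x22 = 3fccde
query mem[0x22]=0x3f, mem[0x12]=0xde, mem[0x10]=0x3f, mem[0x18]=0x94

MEM[0x22,0x12,0x10,0x18] = 3f de 3f 94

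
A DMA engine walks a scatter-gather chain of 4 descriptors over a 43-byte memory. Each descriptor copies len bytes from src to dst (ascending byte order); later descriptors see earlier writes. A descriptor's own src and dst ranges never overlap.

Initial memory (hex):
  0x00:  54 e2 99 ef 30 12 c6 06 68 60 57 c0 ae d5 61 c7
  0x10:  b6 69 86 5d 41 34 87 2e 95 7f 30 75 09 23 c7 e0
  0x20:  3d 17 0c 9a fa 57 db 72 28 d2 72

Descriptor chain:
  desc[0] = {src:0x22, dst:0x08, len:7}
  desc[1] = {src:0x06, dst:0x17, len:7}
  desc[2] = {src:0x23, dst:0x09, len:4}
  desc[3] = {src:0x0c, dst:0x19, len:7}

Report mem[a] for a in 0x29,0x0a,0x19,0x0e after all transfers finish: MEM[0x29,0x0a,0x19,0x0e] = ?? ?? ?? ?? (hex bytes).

[0] 0x22->0x08 len=7 : 0c 9a fa 57 db 72 28
[1] 0x06->0x17 len=7 : c6 06 0c 9a fa 57 db
[2] 0x23->0x09 len=4 : 9a fa 57 db
[3] 0x0c->0x19 len=7 : db 72 28 c7 b6 69 86
query mem[0x29]=0xd2, mem[0x0a]=0xfa, mem[0x19]=0xdb, mem[0x0e]=0x28

MEM[0x29,0x0a,0x19,0x0e] = d2 fa db 28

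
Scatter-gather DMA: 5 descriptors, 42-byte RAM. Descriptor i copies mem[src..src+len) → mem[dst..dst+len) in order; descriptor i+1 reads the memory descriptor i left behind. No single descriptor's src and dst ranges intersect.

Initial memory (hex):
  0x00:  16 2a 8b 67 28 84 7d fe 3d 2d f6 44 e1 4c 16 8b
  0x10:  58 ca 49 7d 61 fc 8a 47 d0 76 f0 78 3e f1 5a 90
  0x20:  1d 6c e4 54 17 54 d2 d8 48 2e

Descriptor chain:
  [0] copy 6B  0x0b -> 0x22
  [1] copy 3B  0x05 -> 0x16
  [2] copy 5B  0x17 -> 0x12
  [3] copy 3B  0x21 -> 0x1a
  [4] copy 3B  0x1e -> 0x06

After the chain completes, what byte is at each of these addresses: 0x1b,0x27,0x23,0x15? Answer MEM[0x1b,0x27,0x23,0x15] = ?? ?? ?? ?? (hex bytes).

MEM[0x1b,0x27,0x23,0x15] = 44 58 e1 f0

[0] 0x0b->0x22 len=6 : 44 e1 4c 16 8b 58
[1] 0x05->0x16 len=3 : 84 7d fe
[2] 0x17->0x12 len=5 : 7d fe 76 f0 78
[3] 0x21->0x1a len=3 : 6c 44 e1
[4] 0x1e->0x06 len=3 : 5a 90 1d
query mem[0x1b]=0x44, mem[0x27]=0x58, mem[0x23]=0xe1, mem[0x15]=0xf0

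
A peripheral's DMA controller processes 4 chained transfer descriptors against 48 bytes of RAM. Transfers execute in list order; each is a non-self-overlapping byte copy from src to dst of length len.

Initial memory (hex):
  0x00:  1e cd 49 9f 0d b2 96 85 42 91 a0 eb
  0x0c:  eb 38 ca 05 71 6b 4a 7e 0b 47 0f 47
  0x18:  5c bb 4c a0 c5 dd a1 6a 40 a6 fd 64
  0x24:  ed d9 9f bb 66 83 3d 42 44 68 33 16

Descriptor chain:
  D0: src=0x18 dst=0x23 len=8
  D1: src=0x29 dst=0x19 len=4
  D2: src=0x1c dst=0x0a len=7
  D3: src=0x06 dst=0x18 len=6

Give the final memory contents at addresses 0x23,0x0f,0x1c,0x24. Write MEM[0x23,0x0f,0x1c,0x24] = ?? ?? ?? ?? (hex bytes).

D0: mem[0x23..0x2a] <- [5c bb 4c a0 c5 dd a1 6a]
D1: mem[0x19..0x1c] <- [a1 6a 42 44]
D2: mem[0x0a..0x10] <- [44 dd a1 6a 40 a6 fd]
D3: mem[0x18..0x1d] <- [96 85 42 91 44 dd]
query mem[0x23]=0x5c, mem[0x0f]=0xa6, mem[0x1c]=0x44, mem[0x24]=0xbb

MEM[0x23,0x0f,0x1c,0x24] = 5c a6 44 bb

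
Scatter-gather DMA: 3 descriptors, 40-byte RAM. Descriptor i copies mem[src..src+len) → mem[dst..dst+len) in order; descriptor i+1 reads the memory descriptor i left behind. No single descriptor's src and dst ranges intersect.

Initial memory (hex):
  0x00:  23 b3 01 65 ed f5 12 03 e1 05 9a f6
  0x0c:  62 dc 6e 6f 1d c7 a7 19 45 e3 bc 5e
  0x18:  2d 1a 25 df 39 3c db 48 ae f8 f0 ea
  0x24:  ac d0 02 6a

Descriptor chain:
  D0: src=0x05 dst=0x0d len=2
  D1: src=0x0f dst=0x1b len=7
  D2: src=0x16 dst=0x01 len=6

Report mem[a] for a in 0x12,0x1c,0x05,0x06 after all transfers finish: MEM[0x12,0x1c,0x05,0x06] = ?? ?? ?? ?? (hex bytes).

MEM[0x12,0x1c,0x05,0x06] = a7 1d 25 6f

D0: mem[0x0d..0x0e] <- [f5 12]
D1: mem[0x1b..0x21] <- [6f 1d c7 a7 19 45 e3]
D2: mem[0x01..0x06] <- [bc 5e 2d 1a 25 6f]
query mem[0x12]=0xa7, mem[0x1c]=0x1d, mem[0x05]=0x25, mem[0x06]=0x6f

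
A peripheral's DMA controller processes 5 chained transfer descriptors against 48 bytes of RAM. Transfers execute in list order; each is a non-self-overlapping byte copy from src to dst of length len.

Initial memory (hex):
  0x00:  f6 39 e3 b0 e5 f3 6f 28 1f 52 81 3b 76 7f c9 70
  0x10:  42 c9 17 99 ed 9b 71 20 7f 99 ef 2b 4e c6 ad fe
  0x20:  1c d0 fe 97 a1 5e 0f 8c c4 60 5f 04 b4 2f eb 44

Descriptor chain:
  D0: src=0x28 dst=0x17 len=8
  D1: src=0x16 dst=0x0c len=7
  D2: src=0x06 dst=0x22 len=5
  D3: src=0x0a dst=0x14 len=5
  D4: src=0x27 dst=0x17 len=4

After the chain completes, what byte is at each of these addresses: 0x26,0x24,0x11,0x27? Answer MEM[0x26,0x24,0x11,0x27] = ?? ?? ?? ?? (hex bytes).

[0] 0x28->0x17 len=8 : c4 60 5f 04 b4 2f eb 44
[1] 0x16->0x0c len=7 : 71 c4 60 5f 04 b4 2f
[2] 0x06->0x22 len=5 : 6f 28 1f 52 81
[3] 0x0a->0x14 len=5 : 81 3b 71 c4 60
[4] 0x27->0x17 len=4 : 8c c4 60 5f
query mem[0x26]=0x81, mem[0x24]=0x1f, mem[0x11]=0xb4, mem[0x27]=0x8c

MEM[0x26,0x24,0x11,0x27] = 81 1f b4 8c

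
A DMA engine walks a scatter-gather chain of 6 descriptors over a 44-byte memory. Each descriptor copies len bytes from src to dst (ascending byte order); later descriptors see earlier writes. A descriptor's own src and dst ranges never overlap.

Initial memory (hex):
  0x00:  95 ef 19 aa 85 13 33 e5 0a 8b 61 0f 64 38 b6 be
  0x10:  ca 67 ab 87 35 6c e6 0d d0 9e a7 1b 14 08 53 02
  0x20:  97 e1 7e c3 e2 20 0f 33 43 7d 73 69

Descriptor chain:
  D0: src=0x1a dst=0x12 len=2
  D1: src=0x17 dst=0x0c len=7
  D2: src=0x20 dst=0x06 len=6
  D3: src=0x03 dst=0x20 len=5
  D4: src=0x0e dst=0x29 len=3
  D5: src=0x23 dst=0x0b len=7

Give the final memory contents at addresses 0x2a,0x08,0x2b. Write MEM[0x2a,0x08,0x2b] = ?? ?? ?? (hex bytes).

MEM[0x2a,0x08,0x2b] = a7 7e 1b

#0 dst[0x12+2] := {0xa7,0x1b}
#1 dst[0x0c+7] := {0x0d,0xd0,0x9e,0xa7,0x1b,0x14,0x08}
#2 dst[0x06+6] := {0x97,0xe1,0x7e,0xc3,0xe2,0x20}
#3 dst[0x20+5] := {0xaa,0x85,0x13,0x97,0xe1}
#4 dst[0x29+3] := {0x9e,0xa7,0x1b}
#5 dst[0x0b+7] := {0x97,0xe1,0x20,0x0f,0x33,0x43,0x9e}
query mem[0x2a]=0xa7, mem[0x08]=0x7e, mem[0x2b]=0x1b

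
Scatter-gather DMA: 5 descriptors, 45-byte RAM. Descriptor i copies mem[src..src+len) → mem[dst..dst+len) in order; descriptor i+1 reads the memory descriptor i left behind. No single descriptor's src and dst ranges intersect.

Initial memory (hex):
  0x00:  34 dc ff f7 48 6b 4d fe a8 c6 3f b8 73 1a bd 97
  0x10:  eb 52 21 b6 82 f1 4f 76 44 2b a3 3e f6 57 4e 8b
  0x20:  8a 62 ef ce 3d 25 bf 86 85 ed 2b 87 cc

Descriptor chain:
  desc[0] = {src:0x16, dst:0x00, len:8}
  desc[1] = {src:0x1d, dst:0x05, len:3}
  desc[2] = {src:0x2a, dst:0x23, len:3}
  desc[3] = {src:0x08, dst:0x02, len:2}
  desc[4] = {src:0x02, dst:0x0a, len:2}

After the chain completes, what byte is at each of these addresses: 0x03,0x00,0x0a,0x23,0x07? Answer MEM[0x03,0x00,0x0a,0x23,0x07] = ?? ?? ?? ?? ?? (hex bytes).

MEM[0x03,0x00,0x0a,0x23,0x07] = c6 4f a8 2b 8b

  after D0: wrote 8B at 0x00 = 4f76442ba33ef657
  after D1: wrote 3B at 0x05 = 574e8b
  after D2: wrote 3B at 0x23 = 2b87cc
  after D3: wrote 2B at 0x02 = a8c6
  after D4: wrote 2B at 0x0a = a8c6
query mem[0x03]=0xc6, mem[0x00]=0x4f, mem[0x0a]=0xa8, mem[0x23]=0x2b, mem[0x07]=0x8b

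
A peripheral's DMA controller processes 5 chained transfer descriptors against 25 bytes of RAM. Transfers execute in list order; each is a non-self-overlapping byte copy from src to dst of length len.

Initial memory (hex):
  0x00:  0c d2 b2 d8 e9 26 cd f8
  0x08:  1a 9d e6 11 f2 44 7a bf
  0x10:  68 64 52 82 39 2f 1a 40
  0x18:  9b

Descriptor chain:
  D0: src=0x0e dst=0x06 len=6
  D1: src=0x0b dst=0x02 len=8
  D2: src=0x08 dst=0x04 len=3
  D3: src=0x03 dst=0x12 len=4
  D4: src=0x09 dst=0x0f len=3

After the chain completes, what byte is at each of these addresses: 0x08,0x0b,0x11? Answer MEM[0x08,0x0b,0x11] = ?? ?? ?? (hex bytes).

MEM[0x08,0x0b,0x11] = 64 82 82

D0: mem[0x06..0x0b] <- [7a bf 68 64 52 82]
D1: mem[0x02..0x09] <- [82 f2 44 7a bf 68 64 52]
D2: mem[0x04..0x06] <- [64 52 52]
D3: mem[0x12..0x15] <- [f2 64 52 52]
D4: mem[0x0f..0x11] <- [52 52 82]
query mem[0x08]=0x64, mem[0x0b]=0x82, mem[0x11]=0x82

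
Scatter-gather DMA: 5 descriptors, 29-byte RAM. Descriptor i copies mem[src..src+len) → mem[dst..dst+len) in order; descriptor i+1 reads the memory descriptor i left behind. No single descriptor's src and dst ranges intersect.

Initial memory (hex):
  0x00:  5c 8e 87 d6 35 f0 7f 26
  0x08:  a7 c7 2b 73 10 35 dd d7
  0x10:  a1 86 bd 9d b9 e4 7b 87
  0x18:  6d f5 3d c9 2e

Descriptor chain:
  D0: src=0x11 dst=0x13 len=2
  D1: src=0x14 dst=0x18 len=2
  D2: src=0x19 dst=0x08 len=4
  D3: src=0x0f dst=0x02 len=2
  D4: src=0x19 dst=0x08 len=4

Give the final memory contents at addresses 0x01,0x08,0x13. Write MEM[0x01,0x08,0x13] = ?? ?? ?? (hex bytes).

MEM[0x01,0x08,0x13] = 8e e4 86

#0 dst[0x13+2] := {0x86,0xbd}
#1 dst[0x18+2] := {0xbd,0xe4}
#2 dst[0x08+4] := {0xe4,0x3d,0xc9,0x2e}
#3 dst[0x02+2] := {0xd7,0xa1}
#4 dst[0x08+4] := {0xe4,0x3d,0xc9,0x2e}
query mem[0x01]=0x8e, mem[0x08]=0xe4, mem[0x13]=0x86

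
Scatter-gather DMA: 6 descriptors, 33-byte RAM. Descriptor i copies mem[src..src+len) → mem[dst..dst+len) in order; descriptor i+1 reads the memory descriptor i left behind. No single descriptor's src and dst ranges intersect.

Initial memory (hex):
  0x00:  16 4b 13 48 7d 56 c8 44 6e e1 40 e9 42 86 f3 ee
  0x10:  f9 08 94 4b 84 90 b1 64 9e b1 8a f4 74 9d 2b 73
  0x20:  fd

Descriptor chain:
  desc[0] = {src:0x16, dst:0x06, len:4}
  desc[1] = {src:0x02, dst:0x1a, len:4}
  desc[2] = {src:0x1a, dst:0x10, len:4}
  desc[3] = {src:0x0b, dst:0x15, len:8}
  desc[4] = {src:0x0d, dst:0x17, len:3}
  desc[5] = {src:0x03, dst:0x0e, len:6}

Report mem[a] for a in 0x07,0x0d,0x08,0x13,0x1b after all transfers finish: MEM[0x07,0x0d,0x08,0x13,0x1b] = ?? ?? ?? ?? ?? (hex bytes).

D0: mem[0x06..0x09] <- [b1 64 9e b1]
D1: mem[0x1a..0x1d] <- [13 48 7d 56]
D2: mem[0x10..0x13] <- [13 48 7d 56]
D3: mem[0x15..0x1c] <- [e9 42 86 f3 ee 13 48 7d]
D4: mem[0x17..0x19] <- [86 f3 ee]
D5: mem[0x0e..0x13] <- [48 7d 56 b1 64 9e]
query mem[0x07]=0x64, mem[0x0d]=0x86, mem[0x08]=0x9e, mem[0x13]=0x9e, mem[0x1b]=0x48

MEM[0x07,0x0d,0x08,0x13,0x1b] = 64 86 9e 9e 48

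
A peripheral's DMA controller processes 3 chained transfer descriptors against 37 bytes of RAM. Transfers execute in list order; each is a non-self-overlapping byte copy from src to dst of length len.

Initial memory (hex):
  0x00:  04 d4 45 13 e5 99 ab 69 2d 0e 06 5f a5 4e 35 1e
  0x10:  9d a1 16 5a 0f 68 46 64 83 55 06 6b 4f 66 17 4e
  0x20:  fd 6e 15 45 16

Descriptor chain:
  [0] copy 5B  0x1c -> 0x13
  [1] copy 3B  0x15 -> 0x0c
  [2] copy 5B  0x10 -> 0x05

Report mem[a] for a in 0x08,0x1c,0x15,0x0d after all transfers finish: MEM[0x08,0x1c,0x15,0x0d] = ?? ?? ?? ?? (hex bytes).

D0: mem[0x13..0x17] <- [4f 66 17 4e fd]
D1: mem[0x0c..0x0e] <- [17 4e fd]
D2: mem[0x05..0x09] <- [9d a1 16 4f 66]
query mem[0x08]=0x4f, mem[0x1c]=0x4f, mem[0x15]=0x17, mem[0x0d]=0x4e

MEM[0x08,0x1c,0x15,0x0d] = 4f 4f 17 4e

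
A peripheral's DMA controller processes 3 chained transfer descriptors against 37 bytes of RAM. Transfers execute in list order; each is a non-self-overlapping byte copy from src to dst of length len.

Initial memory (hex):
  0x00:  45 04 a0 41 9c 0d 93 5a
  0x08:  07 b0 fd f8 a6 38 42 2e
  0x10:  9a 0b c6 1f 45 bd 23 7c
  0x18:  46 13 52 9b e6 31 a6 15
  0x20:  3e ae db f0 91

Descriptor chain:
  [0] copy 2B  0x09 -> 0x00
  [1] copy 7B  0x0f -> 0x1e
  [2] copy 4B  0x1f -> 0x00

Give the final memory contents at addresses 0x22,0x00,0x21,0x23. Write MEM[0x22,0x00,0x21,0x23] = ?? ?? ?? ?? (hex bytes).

[0] 0x09->0x00 len=2 : b0 fd
[1] 0x0f->0x1e len=7 : 2e 9a 0b c6 1f 45 bd
[2] 0x1f->0x00 len=4 : 9a 0b c6 1f
query mem[0x22]=0x1f, mem[0x00]=0x9a, mem[0x21]=0xc6, mem[0x23]=0x45

MEM[0x22,0x00,0x21,0x23] = 1f 9a c6 45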